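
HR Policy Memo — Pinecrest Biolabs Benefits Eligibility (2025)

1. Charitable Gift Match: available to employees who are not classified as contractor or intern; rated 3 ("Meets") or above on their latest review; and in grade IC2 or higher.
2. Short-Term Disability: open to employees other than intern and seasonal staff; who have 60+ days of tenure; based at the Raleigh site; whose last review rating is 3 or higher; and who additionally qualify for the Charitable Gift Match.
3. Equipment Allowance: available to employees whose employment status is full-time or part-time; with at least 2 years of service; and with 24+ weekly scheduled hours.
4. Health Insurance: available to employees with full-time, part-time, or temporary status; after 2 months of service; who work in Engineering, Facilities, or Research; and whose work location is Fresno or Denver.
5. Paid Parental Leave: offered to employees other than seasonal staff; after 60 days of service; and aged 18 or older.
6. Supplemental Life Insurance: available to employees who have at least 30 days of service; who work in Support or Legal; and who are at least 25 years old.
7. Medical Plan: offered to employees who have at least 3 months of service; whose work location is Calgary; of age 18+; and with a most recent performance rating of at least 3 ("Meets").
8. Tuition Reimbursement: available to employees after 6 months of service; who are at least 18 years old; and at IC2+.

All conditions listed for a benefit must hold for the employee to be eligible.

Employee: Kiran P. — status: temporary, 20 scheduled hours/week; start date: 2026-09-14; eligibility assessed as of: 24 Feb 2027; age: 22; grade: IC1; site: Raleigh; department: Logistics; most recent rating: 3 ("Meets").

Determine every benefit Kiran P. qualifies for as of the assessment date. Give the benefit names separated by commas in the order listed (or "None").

Service from 2026-09-14 to 24 Feb 2027: 163 days.
Charitable Gift Match — status temporary ✓ (not excluded); rating 3 ≥ 3 ✓; grade IC1 < IC2 ✗ → not eligible.
Short-Term Disability — status temporary ✓ (not excluded); service 163 days ≥ 60 days ✓; site Raleigh ✓; rating 3 ≥ 3 ✓; not eligible for Charitable Gift Match ✗ → not eligible.
Equipment Allowance — status temporary ✗ (requires full-time or part-time) → not eligible.
Health Insurance — status temporary ✓; service 163 days ≥ 2 months (≈60 days) ✓; dept Logistics ✗ → not eligible.
Paid Parental Leave — status temporary ✓ (not excluded); service 163 days ≥ 60 days ✓; age 22 ≥ 18 ✓ → eligible.
Supplemental Life Insurance — service 163 days ≥ 30 days ✓; dept Logistics ✗ → not eligible.
Medical Plan — service 163 days ≥ 3 months (≈90 days) ✓; site Raleigh ✗ (not Calgary) → not eligible.
Tuition Reimbursement — service 163 days < 6 months (≈180 days) ✗ → not eligible.

Paid Parental Leave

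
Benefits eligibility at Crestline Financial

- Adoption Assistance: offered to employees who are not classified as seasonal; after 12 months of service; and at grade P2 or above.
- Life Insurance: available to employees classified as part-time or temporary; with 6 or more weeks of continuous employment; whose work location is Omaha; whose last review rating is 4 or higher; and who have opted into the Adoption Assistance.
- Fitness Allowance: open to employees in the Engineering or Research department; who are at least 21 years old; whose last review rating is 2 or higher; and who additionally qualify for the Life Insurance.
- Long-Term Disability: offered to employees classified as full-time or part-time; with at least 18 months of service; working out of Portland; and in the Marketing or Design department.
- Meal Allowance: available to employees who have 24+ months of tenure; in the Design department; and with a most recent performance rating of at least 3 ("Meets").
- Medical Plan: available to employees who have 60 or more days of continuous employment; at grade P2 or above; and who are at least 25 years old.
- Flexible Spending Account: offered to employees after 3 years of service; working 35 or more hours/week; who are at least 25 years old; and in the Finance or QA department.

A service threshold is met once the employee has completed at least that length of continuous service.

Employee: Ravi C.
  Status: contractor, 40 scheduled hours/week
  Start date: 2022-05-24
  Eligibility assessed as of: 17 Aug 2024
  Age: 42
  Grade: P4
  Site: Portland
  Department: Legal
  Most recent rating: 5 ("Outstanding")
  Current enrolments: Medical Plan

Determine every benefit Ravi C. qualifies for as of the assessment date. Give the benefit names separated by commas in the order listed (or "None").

Service from 2022-05-24 to 17 Aug 2024: 816 days.
Adoption Assistance — status contractor ✓ (not excluded); service 816 days ≥ 12 months (≈360 days) ✓; grade P4 ≥ P2 ✓ → eligible.
Life Insurance — status contractor ✗ (requires part-time or temporary) → not eligible.
Fitness Allowance — dept Legal ✗ → not eligible.
Long-Term Disability — status contractor ✗ (requires full-time or part-time) → not eligible.
Meal Allowance — service 816 days ≥ 24 months (≈720 days) ✓; dept Legal ✗ → not eligible.
Medical Plan — service 816 days ≥ 60 days ✓; grade P4 ≥ P2 ✓; age 42 ≥ 25 ✓ → eligible.
Flexible Spending Account — service 816 days < 3 years (≈1095 days) ✗ → not eligible.

Adoption Assistance, Medical Plan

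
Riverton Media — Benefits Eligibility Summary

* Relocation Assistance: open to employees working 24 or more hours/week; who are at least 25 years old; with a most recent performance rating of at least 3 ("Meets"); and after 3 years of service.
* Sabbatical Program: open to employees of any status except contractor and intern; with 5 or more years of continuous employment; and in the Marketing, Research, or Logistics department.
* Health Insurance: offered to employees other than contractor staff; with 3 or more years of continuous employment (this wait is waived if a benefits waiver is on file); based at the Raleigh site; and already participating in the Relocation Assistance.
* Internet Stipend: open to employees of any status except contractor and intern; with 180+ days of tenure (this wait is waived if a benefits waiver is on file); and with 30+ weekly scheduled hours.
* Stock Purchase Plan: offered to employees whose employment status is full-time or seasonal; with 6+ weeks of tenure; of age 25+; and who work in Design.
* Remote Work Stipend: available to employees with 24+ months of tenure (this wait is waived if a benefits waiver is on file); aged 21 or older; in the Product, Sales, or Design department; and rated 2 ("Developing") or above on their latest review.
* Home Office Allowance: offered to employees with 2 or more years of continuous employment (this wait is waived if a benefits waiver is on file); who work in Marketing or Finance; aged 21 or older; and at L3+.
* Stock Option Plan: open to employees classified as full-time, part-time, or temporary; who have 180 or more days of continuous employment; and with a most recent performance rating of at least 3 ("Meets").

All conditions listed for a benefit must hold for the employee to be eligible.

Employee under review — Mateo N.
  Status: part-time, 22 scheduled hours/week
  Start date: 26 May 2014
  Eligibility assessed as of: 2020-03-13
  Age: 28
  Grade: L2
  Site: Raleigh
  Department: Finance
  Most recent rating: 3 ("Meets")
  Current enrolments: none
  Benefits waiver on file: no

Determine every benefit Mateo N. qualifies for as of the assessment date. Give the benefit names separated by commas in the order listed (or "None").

Stock Option Plan

Service from 26 May 2014 to 2020-03-13: 2118 days.
Relocation Assistance — 22 hrs/wk < 24 ✗ → not eligible.
Sabbatical Program — status part-time ✓ (not excluded); service 2118 days ≥ 5 years (≈1825 days) ✓; dept Finance ✗ → not eligible.
Health Insurance — status part-time ✓ (not excluded); no waiver, service 2118 days ≥ 3 years (≈1095 days) ✓; site Raleigh ✓; not enrolled in Relocation Assistance ✗ → not eligible.
Internet Stipend — status part-time ✓ (not excluded); no waiver, service 2118 days ≥ 180 days ✓; 22 hrs/wk < 30 ✗ → not eligible.
Stock Purchase Plan — status part-time ✗ (requires full-time or seasonal) → not eligible.
Remote Work Stipend — no waiver, service 2118 days ≥ 24 months (≈720 days) ✓; age 28 ≥ 21 ✓; dept Finance ✗ → not eligible.
Home Office Allowance — no waiver, service 2118 days ≥ 2 years (≈730 days) ✓; dept Finance ✓; age 28 ≥ 21 ✓; grade L2 < L3 ✗ → not eligible.
Stock Option Plan — status part-time ✓; service 2118 days ≥ 180 days ✓; rating 3 ≥ 3 ✓ → eligible.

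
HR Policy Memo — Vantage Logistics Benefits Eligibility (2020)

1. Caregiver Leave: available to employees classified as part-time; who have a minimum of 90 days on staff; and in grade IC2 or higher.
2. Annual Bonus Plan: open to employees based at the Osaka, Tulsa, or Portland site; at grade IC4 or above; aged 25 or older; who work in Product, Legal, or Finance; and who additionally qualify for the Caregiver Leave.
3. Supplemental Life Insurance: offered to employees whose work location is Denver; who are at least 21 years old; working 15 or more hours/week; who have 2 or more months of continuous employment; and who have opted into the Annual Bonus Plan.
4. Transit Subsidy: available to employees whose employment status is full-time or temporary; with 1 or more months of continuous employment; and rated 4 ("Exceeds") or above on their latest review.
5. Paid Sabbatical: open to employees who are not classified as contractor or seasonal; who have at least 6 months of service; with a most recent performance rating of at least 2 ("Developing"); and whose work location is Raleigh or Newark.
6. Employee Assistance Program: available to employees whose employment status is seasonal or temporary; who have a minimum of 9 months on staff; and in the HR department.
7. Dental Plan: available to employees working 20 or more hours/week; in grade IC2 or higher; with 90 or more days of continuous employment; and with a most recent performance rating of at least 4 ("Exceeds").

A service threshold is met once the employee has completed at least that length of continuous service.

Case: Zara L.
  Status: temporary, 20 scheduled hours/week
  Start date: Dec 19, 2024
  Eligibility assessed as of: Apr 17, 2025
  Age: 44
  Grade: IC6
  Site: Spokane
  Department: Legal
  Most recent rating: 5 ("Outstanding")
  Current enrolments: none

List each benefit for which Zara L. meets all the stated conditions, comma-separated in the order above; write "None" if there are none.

Service from Dec 19, 2024 to Apr 17, 2025: 119 days.
Caregiver Leave — status temporary ✗ (requires part-time) → not eligible.
Annual Bonus Plan — site Spokane ✗ (not Osaka, Tulsa, or Portland) → not eligible.
Supplemental Life Insurance — site Spokane ✗ (not Denver) → not eligible.
Transit Subsidy — status temporary ✓; service 119 days ≥ 1 month (≈30 days) ✓; rating 5 ≥ 4 ✓ → eligible.
Paid Sabbatical — status temporary ✓ (not excluded); service 119 days < 6 months (≈180 days) ✗ → not eligible.
Employee Assistance Program — status temporary ✓; service 119 days < 9 months (≈270 days) ✗ → not eligible.
Dental Plan — 20 hrs/wk ≥ 20 ✓; grade IC6 ≥ IC2 ✓; service 119 days ≥ 90 days ✓; rating 5 ≥ 4 ✓ → eligible.

Transit Subsidy, Dental Plan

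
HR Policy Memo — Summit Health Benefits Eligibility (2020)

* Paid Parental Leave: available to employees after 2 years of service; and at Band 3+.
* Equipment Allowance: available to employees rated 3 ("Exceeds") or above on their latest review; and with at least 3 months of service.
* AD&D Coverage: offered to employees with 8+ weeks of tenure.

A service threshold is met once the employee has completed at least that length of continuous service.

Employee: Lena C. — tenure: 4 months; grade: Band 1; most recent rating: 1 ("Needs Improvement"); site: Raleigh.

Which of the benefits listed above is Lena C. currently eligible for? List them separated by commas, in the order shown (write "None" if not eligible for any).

Paid Parental Leave — service 4 months < 2 years (≈730 days) ✗ → not eligible.
Equipment Allowance — rating 1 < 3 ✗ → not eligible.
AD&D Coverage — service 4 months ≥ 8 weeks (≈56 days) ✓ → eligible.

AD&D Coverage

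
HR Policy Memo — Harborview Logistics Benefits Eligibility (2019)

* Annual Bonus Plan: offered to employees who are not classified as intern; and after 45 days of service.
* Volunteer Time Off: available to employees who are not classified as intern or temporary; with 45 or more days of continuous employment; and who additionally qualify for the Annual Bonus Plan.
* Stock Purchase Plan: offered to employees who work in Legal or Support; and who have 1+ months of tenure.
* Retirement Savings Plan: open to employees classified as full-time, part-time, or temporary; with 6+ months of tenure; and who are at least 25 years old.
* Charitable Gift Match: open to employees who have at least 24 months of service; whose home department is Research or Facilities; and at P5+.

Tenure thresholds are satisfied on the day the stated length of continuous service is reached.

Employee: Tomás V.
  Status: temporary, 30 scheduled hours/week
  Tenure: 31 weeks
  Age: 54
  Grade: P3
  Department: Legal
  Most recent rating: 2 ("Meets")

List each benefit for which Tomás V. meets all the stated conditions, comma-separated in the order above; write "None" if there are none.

Annual Bonus Plan — status temporary ✓ (not excluded); service 31 weeks ≥ 45 days ✓ → eligible.
Volunteer Time Off — status temporary ✗ (excluded) → not eligible.
Stock Purchase Plan — dept Legal ✓; service 31 weeks ≥ 1 month (≈30 days) ✓ → eligible.
Retirement Savings Plan — status temporary ✓; service 31 weeks ≥ 6 months (≈180 days) ✓; age 54 ≥ 25 ✓ → eligible.
Charitable Gift Match — service 31 weeks < 24 months (≈720 days) ✗ → not eligible.

Annual Bonus Plan, Stock Purchase Plan, Retirement Savings Plan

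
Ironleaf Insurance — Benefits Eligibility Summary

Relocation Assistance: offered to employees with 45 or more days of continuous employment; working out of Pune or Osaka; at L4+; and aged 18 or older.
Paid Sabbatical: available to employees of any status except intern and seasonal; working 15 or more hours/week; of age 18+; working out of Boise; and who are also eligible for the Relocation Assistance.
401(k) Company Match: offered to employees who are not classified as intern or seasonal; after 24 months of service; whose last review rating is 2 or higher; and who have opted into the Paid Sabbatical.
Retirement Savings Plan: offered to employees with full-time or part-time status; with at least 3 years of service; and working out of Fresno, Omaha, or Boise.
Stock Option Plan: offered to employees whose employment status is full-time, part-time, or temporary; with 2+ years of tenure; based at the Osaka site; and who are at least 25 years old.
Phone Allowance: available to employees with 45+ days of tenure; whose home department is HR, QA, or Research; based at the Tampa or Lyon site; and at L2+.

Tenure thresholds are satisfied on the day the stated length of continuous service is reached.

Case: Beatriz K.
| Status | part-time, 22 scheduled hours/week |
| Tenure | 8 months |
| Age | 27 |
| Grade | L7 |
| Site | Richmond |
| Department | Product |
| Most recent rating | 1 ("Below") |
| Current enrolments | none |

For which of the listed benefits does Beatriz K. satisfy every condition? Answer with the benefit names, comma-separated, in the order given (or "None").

Relocation Assistance — service 8 months ≥ 45 days ✓; site Richmond ✗ (not Pune or Osaka) → not eligible.
Paid Sabbatical — status part-time ✓ (not excluded); 22 hrs/wk ≥ 15 ✓; age 27 ≥ 18 ✓; site Richmond ✗ (not Boise) → not eligible.
401(k) Company Match — status part-time ✓ (not excluded); service 8 months < 24 months ✗ → not eligible.
Retirement Savings Plan — status part-time ✓; service 8 months < 3 years (≈1095 days) ✗ → not eligible.
Stock Option Plan — status part-time ✓; service 8 months < 2 years (≈730 days) ✗ → not eligible.
Phone Allowance — service 8 months ≥ 45 days ✓; dept Product ✗ → not eligible.

None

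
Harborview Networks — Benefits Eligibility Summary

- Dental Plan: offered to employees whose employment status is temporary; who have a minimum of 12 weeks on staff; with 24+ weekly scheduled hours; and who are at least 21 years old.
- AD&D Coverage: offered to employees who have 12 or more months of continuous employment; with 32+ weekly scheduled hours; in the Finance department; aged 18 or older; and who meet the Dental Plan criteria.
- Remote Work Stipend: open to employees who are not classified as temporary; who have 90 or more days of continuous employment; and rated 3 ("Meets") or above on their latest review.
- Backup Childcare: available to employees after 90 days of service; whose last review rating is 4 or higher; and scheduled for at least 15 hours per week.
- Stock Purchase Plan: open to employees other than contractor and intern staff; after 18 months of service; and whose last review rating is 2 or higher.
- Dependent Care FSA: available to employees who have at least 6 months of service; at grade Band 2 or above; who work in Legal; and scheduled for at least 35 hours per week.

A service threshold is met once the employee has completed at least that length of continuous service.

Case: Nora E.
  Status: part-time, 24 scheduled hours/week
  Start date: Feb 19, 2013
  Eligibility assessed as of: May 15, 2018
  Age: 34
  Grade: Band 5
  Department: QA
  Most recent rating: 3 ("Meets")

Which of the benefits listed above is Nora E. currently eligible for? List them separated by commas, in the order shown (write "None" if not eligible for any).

Remote Work Stipend, Stock Purchase Plan

Service from Feb 19, 2013 to May 15, 2018: 1911 days.
Dental Plan — status part-time ✗ (requires temporary) → not eligible.
AD&D Coverage — service 1911 days ≥ 12 months (≈360 days) ✓; 24 hrs/wk < 32 ✗ → not eligible.
Remote Work Stipend — status part-time ✓ (not excluded); service 1911 days ≥ 90 days ✓; rating 3 ≥ 3 ✓ → eligible.
Backup Childcare — service 1911 days ≥ 90 days ✓; rating 3 < 4 ✗ → not eligible.
Stock Purchase Plan — status part-time ✓ (not excluded); service 1911 days ≥ 18 months (≈540 days) ✓; rating 3 ≥ 2 ✓ → eligible.
Dependent Care FSA — service 1911 days ≥ 6 months (≈180 days) ✓; grade Band 5 ≥ Band 2 ✓; dept QA ✗ → not eligible.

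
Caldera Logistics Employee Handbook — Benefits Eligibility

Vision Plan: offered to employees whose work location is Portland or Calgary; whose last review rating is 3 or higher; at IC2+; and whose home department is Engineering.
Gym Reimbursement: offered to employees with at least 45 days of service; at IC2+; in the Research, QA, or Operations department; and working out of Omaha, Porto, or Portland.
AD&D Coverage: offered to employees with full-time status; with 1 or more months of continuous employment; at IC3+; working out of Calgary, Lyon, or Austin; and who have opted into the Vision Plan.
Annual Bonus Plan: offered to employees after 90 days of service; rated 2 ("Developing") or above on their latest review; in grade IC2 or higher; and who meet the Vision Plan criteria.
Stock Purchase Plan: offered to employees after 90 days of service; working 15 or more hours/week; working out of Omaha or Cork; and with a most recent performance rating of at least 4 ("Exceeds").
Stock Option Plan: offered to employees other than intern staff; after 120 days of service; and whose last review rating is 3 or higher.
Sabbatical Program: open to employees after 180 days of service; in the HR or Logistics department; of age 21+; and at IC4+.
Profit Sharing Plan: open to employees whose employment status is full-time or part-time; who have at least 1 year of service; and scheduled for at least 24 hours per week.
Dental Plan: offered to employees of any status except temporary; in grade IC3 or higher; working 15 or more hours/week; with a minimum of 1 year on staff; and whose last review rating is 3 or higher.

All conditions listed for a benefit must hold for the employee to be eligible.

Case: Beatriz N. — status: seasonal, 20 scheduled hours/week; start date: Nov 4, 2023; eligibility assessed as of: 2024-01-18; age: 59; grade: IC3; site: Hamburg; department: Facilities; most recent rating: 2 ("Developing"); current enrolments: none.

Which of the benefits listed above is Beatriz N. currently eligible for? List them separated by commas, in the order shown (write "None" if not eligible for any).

None

Service from Nov 4, 2023 to 2024-01-18: 75 days.
Vision Plan — site Hamburg ✗ (not Portland or Calgary) → not eligible.
Gym Reimbursement — service 75 days ≥ 45 days ✓; grade IC3 ≥ IC2 ✓; dept Facilities ✗ → not eligible.
AD&D Coverage — status seasonal ✗ (requires full-time) → not eligible.
Annual Bonus Plan — service 75 days < 90 days ✗ → not eligible.
Stock Purchase Plan — service 75 days < 90 days ✗ → not eligible.
Stock Option Plan — status seasonal ✓ (not excluded); service 75 days < 120 days ✗ → not eligible.
Sabbatical Program — service 75 days < 180 days ✗ → not eligible.
Profit Sharing Plan — status seasonal ✗ (requires full-time or part-time) → not eligible.
Dental Plan — status seasonal ✓ (not excluded); grade IC3 ≥ IC3 ✓; 20 hrs/wk ≥ 15 ✓; service 75 days < 1 year (≈365 days) ✗ → not eligible.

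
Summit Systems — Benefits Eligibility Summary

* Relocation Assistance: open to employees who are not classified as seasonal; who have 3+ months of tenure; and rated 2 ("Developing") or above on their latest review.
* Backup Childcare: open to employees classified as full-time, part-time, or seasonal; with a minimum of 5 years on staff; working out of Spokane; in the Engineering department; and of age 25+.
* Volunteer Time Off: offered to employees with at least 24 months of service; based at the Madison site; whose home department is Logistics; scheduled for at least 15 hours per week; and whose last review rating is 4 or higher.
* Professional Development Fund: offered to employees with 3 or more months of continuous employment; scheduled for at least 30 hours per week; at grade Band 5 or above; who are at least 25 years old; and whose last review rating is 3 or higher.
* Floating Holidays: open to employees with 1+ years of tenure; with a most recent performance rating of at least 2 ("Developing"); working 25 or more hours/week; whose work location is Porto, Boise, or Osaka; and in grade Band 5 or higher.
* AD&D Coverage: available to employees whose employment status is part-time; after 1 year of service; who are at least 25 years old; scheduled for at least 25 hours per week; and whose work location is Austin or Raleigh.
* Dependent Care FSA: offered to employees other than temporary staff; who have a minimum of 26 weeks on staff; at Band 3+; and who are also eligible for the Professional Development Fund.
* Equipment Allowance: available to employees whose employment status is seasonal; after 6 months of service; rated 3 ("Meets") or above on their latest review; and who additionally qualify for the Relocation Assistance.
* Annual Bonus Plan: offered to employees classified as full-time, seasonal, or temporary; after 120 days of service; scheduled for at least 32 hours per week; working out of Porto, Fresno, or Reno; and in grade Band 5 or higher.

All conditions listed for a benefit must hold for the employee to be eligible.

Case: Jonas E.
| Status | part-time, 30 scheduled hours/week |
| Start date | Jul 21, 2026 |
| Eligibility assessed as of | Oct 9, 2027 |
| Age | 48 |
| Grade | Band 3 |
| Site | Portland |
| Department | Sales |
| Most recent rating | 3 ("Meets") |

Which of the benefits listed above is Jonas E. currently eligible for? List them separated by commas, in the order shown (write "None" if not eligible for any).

Service from Jul 21, 2026 to Oct 9, 2027: 445 days.
Relocation Assistance — status part-time ✓ (not excluded); service 445 days ≥ 3 months (≈90 days) ✓; rating 3 ≥ 2 ✓ → eligible.
Backup Childcare — status part-time ✓; service 445 days < 5 years (≈1825 days) ✗ → not eligible.
Volunteer Time Off — service 445 days < 24 months (≈720 days) ✗ → not eligible.
Professional Development Fund — service 445 days ≥ 3 months (≈90 days) ✓; 30 hrs/wk ≥ 30 ✓; grade Band 3 < Band 5 ✗ → not eligible.
Floating Holidays — service 445 days ≥ 1 year (≈365 days) ✓; rating 3 ≥ 2 ✓; 30 hrs/wk ≥ 25 ✓; site Portland ✗ (not Porto, Boise, or Osaka) → not eligible.
AD&D Coverage — status part-time ✓; service 445 days ≥ 1 year (≈365 days) ✓; age 48 ≥ 25 ✓; 30 hrs/wk ≥ 25 ✓; site Portland ✗ (not Austin or Raleigh) → not eligible.
Dependent Care FSA — status part-time ✓ (not excluded); service 445 days ≥ 26 weeks (≈182 days) ✓; grade Band 3 ≥ Band 3 ✓; not eligible for Professional Development Fund ✗ → not eligible.
Equipment Allowance — status part-time ✗ (requires seasonal) → not eligible.
Annual Bonus Plan — status part-time ✗ (requires full-time, seasonal, or temporary) → not eligible.

Relocation Assistance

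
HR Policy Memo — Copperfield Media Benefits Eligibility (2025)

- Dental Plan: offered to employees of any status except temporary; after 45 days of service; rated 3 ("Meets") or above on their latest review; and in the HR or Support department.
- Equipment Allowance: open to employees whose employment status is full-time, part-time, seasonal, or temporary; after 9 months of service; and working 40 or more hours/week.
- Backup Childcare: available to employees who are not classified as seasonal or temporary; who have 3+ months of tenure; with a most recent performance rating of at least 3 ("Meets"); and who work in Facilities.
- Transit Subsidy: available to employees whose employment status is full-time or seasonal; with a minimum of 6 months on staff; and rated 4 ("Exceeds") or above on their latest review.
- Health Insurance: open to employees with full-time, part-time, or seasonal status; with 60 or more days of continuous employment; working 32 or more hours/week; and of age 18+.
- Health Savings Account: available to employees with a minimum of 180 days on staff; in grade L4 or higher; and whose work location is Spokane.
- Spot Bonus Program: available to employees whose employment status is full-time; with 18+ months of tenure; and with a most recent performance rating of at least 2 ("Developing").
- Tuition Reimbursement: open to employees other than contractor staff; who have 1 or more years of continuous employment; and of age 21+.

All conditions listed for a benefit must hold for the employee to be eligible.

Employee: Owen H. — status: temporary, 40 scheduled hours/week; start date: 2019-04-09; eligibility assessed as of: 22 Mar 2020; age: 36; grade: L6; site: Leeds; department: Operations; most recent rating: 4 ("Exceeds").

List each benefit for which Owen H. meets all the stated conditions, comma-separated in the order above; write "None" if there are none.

Equipment Allowance

Service from 2019-04-09 to 22 Mar 2020: 348 days.
Dental Plan — status temporary ✗ (excluded) → not eligible.
Equipment Allowance — status temporary ✓; service 348 days ≥ 9 months (≈270 days) ✓; 40 hrs/wk ≥ 40 ✓ → eligible.
Backup Childcare — status temporary ✗ (excluded) → not eligible.
Transit Subsidy — status temporary ✗ (requires full-time or seasonal) → not eligible.
Health Insurance — status temporary ✗ (requires full-time, part-time, or seasonal) → not eligible.
Health Savings Account — service 348 days ≥ 180 days ✓; grade L6 ≥ L4 ✓; site Leeds ✗ (not Spokane) → not eligible.
Spot Bonus Program — status temporary ✗ (requires full-time) → not eligible.
Tuition Reimbursement — status temporary ✓ (not excluded); service 348 days < 1 year (≈365 days) ✗ → not eligible.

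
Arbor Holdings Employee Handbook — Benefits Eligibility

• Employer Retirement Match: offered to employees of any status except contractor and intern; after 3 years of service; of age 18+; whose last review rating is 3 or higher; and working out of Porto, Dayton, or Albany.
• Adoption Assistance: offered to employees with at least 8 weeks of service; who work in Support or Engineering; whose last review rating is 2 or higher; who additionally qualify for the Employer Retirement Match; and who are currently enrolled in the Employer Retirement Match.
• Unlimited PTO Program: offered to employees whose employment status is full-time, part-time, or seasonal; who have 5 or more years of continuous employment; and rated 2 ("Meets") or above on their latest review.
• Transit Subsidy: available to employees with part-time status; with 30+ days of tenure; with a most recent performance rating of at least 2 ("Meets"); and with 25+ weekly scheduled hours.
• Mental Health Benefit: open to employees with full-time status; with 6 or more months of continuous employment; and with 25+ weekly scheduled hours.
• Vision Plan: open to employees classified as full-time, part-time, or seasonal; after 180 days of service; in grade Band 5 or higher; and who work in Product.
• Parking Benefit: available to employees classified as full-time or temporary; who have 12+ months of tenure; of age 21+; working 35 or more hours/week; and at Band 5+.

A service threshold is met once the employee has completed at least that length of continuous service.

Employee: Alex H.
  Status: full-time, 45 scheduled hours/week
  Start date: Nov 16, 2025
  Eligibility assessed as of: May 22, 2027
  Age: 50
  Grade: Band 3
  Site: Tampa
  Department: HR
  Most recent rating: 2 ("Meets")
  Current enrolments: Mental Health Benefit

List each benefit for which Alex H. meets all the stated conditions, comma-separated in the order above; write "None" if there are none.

Mental Health Benefit

Service from Nov 16, 2025 to May 22, 2027: 552 days.
Employer Retirement Match — status full-time ✓ (not excluded); service 552 days < 3 years (≈1095 days) ✗ → not eligible.
Adoption Assistance — service 552 days ≥ 8 weeks (≈56 days) ✓; dept HR ✗ → not eligible.
Unlimited PTO Program — status full-time ✓; service 552 days < 5 years (≈1825 days) ✗ → not eligible.
Transit Subsidy — status full-time ✗ (requires part-time) → not eligible.
Mental Health Benefit — status full-time ✓; service 552 days ≥ 6 months (≈180 days) ✓; 45 hrs/wk ≥ 25 ✓ → eligible.
Vision Plan — status full-time ✓; service 552 days ≥ 180 days ✓; grade Band 3 < Band 5 ✗ → not eligible.
Parking Benefit — status full-time ✓; service 552 days ≥ 12 months (≈360 days) ✓; age 50 ≥ 21 ✓; 45 hrs/wk ≥ 35 ✓; grade Band 3 < Band 5 ✗ → not eligible.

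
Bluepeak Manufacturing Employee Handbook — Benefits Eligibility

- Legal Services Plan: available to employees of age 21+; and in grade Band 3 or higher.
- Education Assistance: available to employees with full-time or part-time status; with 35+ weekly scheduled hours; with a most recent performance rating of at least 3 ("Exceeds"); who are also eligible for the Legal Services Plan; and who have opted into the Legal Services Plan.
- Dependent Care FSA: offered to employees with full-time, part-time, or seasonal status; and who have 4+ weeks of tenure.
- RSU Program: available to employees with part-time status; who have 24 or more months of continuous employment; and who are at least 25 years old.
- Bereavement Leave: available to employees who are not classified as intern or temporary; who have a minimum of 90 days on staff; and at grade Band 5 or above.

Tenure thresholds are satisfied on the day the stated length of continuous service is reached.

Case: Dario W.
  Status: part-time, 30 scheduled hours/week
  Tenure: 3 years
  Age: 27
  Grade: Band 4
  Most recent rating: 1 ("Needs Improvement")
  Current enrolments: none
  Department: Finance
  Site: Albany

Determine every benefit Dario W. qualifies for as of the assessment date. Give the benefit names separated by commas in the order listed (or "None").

Legal Services Plan, Dependent Care FSA, RSU Program

Legal Services Plan — age 27 ≥ 21 ✓; grade Band 4 ≥ Band 3 ✓ → eligible.
Education Assistance — status part-time ✓; 30 hrs/wk < 35 ✗ → not eligible.
Dependent Care FSA — status part-time ✓; service 3 years ≥ 4 weeks (≈28 days) ✓ → eligible.
RSU Program — status part-time ✓; service 3 years ≥ 24 months (≈720 days) ✓; age 27 ≥ 25 ✓ → eligible.
Bereavement Leave — status part-time ✓ (not excluded); service 3 years ≥ 90 days ✓; grade Band 4 < Band 5 ✗ → not eligible.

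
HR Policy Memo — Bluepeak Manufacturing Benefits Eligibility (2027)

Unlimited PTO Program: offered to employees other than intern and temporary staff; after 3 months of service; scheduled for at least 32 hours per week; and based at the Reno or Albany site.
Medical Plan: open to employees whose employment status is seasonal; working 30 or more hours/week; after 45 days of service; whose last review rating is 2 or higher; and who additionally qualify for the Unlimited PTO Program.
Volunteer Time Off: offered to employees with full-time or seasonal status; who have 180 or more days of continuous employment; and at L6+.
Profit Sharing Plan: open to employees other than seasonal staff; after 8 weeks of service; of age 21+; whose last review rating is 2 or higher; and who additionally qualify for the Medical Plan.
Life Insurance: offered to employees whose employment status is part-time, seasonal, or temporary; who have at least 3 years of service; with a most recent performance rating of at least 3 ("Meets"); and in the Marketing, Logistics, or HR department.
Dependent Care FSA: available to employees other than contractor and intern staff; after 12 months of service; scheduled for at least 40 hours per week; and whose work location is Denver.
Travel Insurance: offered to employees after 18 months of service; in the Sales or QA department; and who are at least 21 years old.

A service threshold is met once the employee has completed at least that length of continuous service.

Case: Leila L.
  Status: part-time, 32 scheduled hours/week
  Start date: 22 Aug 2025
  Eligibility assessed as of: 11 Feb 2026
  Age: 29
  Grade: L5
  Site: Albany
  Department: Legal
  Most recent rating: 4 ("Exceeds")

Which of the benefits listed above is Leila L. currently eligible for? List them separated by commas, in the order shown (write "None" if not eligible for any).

Unlimited PTO Program

Service from 22 Aug 2025 to 11 Feb 2026: 173 days.
Unlimited PTO Program — status part-time ✓ (not excluded); service 173 days ≥ 3 months (≈90 days) ✓; 32 hrs/wk ≥ 32 ✓; site Albany ✓ → eligible.
Medical Plan — status part-time ✗ (requires seasonal) → not eligible.
Volunteer Time Off — status part-time ✗ (requires full-time or seasonal) → not eligible.
Profit Sharing Plan — status part-time ✓ (not excluded); service 173 days ≥ 8 weeks (≈56 days) ✓; age 29 ≥ 21 ✓; rating 4 ≥ 2 ✓; not eligible for Medical Plan ✗ → not eligible.
Life Insurance — status part-time ✓; service 173 days < 3 years (≈1095 days) ✗ → not eligible.
Dependent Care FSA — status part-time ✓ (not excluded); service 173 days < 12 months (≈360 days) ✗ → not eligible.
Travel Insurance — service 173 days < 18 months (≈540 days) ✗ → not eligible.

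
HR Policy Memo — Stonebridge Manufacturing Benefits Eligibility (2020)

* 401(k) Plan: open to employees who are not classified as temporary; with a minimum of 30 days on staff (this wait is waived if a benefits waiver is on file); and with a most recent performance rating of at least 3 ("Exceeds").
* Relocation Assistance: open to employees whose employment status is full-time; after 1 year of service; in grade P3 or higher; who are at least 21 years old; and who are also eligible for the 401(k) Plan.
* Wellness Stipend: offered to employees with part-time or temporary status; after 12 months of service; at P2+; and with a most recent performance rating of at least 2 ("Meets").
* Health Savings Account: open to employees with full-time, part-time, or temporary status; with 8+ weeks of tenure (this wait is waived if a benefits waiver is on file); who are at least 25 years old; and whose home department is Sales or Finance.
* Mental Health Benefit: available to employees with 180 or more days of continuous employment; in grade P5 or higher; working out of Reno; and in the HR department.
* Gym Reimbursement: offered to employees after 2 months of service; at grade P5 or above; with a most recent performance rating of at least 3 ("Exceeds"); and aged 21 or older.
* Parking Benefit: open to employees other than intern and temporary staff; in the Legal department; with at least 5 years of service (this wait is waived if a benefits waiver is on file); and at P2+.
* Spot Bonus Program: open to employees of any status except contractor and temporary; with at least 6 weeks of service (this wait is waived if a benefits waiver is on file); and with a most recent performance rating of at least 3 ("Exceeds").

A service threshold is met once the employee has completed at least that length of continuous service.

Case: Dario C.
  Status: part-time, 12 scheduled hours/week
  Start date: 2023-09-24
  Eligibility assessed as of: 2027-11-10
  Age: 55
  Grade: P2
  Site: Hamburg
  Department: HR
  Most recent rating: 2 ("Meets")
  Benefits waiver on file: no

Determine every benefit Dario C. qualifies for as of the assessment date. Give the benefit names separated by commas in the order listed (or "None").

Wellness Stipend

Service from 2023-09-24 to 2027-11-10: 1508 days.
401(k) Plan — status part-time ✓ (not excluded); no waiver, service 1508 days ≥ 30 days ✓; rating 2 < 3 ✗ → not eligible.
Relocation Assistance — status part-time ✗ (requires full-time) → not eligible.
Wellness Stipend — status part-time ✓; service 1508 days ≥ 12 months (≈360 days) ✓; grade P2 ≥ P2 ✓; rating 2 ≥ 2 ✓ → eligible.
Health Savings Account — status part-time ✓; no waiver, service 1508 days ≥ 8 weeks (≈56 days) ✓; age 55 ≥ 25 ✓; dept HR ✗ → not eligible.
Mental Health Benefit — service 1508 days ≥ 180 days ✓; grade P2 < P5 ✗ → not eligible.
Gym Reimbursement — service 1508 days ≥ 2 months (≈60 days) ✓; grade P2 < P5 ✗ → not eligible.
Parking Benefit — status part-time ✓ (not excluded); dept HR ✗ → not eligible.
Spot Bonus Program — status part-time ✓ (not excluded); no waiver, service 1508 days ≥ 6 weeks (≈42 days) ✓; rating 2 < 3 ✗ → not eligible.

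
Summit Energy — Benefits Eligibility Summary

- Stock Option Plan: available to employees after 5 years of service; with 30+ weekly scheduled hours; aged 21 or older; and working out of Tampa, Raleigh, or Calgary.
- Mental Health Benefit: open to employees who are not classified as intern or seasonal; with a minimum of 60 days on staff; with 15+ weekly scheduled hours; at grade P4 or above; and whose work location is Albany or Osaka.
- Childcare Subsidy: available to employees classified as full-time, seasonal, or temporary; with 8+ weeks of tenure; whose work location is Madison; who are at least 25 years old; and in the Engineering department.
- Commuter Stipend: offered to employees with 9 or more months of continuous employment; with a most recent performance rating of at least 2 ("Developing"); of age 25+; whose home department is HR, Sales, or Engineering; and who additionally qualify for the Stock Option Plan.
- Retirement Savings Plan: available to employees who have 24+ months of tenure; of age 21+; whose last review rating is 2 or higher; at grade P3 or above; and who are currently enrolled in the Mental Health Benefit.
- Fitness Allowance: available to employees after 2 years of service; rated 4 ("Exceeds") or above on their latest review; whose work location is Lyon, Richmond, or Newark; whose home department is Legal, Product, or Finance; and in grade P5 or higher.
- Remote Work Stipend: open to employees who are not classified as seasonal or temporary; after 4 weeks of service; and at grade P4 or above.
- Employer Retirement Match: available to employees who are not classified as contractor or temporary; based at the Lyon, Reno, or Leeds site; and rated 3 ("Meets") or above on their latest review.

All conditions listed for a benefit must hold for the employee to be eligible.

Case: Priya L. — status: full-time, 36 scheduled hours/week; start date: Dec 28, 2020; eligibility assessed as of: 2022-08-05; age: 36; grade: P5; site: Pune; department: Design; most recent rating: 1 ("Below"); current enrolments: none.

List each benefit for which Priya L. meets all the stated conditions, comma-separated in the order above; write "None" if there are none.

Remote Work Stipend

Service from Dec 28, 2020 to 2022-08-05: 585 days.
Stock Option Plan — service 585 days < 5 years (≈1825 days) ✗ → not eligible.
Mental Health Benefit — status full-time ✓ (not excluded); service 585 days ≥ 60 days ✓; 36 hrs/wk ≥ 15 ✓; grade P5 ≥ P4 ✓; site Pune ✗ (not Albany or Osaka) → not eligible.
Childcare Subsidy — status full-time ✓; service 585 days ≥ 8 weeks (≈56 days) ✓; site Pune ✗ (not Madison) → not eligible.
Commuter Stipend — service 585 days ≥ 9 months (≈270 days) ✓; rating 1 < 2 ✗ → not eligible.
Retirement Savings Plan — service 585 days < 24 months (≈720 days) ✗ → not eligible.
Fitness Allowance — service 585 days < 2 years (≈730 days) ✗ → not eligible.
Remote Work Stipend — status full-time ✓ (not excluded); service 585 days ≥ 4 weeks (≈28 days) ✓; grade P5 ≥ P4 ✓ → eligible.
Employer Retirement Match — status full-time ✓ (not excluded); site Pune ✗ (not Lyon, Reno, or Leeds) → not eligible.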